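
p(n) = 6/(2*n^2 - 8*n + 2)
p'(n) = 6*(8 - 4*n)/(2*n^2 - 8*n + 2)^2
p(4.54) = 0.87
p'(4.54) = -1.28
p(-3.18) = 0.13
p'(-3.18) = 0.05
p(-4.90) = 0.07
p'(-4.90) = 0.02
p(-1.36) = 0.36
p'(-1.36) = 0.29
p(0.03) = 3.41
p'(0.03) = 15.23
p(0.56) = -3.24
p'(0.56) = 10.07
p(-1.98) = 0.23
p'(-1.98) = 0.14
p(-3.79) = 0.10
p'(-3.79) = 0.04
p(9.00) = 0.07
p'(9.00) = -0.02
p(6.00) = 0.23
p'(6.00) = -0.14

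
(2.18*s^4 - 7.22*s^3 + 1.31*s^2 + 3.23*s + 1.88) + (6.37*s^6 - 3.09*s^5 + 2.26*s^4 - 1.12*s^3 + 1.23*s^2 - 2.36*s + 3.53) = 6.37*s^6 - 3.09*s^5 + 4.44*s^4 - 8.34*s^3 + 2.54*s^2 + 0.87*s + 5.41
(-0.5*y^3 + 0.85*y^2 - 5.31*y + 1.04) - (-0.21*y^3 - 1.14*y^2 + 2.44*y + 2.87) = -0.29*y^3 + 1.99*y^2 - 7.75*y - 1.83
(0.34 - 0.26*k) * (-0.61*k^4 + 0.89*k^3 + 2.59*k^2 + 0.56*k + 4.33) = 0.1586*k^5 - 0.4388*k^4 - 0.3708*k^3 + 0.735*k^2 - 0.9354*k + 1.4722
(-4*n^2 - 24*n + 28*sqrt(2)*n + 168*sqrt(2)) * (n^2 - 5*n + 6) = -4*n^4 - 4*n^3 + 28*sqrt(2)*n^3 + 28*sqrt(2)*n^2 + 96*n^2 - 672*sqrt(2)*n - 144*n + 1008*sqrt(2)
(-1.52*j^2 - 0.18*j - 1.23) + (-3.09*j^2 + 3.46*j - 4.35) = -4.61*j^2 + 3.28*j - 5.58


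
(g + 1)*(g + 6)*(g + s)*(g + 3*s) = g^4 + 4*g^3*s + 7*g^3 + 3*g^2*s^2 + 28*g^2*s + 6*g^2 + 21*g*s^2 + 24*g*s + 18*s^2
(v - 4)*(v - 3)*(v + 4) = v^3 - 3*v^2 - 16*v + 48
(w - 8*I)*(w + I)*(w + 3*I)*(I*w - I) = I*w^4 + 4*w^3 - I*w^3 - 4*w^2 + 29*I*w^2 - 24*w - 29*I*w + 24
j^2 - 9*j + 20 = (j - 5)*(j - 4)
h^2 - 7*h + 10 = (h - 5)*(h - 2)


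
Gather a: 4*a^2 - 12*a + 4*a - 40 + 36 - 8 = 4*a^2 - 8*a - 12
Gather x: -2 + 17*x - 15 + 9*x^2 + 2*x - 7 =9*x^2 + 19*x - 24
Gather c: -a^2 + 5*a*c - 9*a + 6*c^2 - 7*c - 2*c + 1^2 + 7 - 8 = -a^2 - 9*a + 6*c^2 + c*(5*a - 9)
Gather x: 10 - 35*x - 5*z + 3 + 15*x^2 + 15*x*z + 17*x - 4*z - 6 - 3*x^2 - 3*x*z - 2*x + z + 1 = 12*x^2 + x*(12*z - 20) - 8*z + 8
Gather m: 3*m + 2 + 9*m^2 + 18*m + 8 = 9*m^2 + 21*m + 10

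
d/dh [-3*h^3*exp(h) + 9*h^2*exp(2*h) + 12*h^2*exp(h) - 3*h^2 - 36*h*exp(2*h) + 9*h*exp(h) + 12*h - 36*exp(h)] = -3*h^3*exp(h) + 18*h^2*exp(2*h) + 3*h^2*exp(h) - 54*h*exp(2*h) + 33*h*exp(h) - 6*h - 36*exp(2*h) - 27*exp(h) + 12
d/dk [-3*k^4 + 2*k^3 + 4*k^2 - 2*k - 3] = -12*k^3 + 6*k^2 + 8*k - 2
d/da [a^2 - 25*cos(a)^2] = 2*a + 25*sin(2*a)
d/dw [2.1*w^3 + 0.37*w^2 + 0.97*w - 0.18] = 6.3*w^2 + 0.74*w + 0.97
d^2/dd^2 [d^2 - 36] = 2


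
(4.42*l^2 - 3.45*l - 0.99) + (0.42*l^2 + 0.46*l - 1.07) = 4.84*l^2 - 2.99*l - 2.06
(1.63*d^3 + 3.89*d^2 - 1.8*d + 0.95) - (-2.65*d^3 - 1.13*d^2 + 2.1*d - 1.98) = 4.28*d^3 + 5.02*d^2 - 3.9*d + 2.93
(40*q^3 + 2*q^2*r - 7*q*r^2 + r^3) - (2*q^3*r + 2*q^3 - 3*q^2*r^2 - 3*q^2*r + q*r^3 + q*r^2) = -2*q^3*r + 38*q^3 + 3*q^2*r^2 + 5*q^2*r - q*r^3 - 8*q*r^2 + r^3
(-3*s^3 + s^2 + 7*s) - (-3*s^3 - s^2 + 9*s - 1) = 2*s^2 - 2*s + 1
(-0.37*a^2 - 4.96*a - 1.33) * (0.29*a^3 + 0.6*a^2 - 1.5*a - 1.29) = -0.1073*a^5 - 1.6604*a^4 - 2.8067*a^3 + 7.1193*a^2 + 8.3934*a + 1.7157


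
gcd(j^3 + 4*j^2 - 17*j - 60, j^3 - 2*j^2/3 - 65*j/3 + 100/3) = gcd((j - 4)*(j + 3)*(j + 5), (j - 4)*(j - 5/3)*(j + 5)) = j^2 + j - 20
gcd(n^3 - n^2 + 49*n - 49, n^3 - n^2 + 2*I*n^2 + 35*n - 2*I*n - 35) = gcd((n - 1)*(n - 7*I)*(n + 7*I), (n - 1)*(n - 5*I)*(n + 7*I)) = n^2 + n*(-1 + 7*I) - 7*I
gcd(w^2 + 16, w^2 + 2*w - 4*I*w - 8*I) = w - 4*I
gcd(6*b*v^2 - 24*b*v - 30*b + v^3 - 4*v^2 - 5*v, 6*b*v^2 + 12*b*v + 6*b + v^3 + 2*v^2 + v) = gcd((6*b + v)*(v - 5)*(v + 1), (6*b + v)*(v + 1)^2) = 6*b*v + 6*b + v^2 + v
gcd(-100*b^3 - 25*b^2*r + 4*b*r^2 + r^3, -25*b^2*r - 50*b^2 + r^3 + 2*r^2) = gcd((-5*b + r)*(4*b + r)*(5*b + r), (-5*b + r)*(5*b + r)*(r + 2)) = -25*b^2 + r^2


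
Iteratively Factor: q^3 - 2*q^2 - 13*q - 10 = (q + 1)*(q^2 - 3*q - 10) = (q + 1)*(q + 2)*(q - 5)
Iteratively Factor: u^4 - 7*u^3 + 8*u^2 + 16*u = (u - 4)*(u^3 - 3*u^2 - 4*u) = (u - 4)*(u + 1)*(u^2 - 4*u) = (u - 4)^2*(u + 1)*(u)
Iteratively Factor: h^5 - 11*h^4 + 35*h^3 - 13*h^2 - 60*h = (h - 4)*(h^4 - 7*h^3 + 7*h^2 + 15*h) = (h - 4)*(h + 1)*(h^3 - 8*h^2 + 15*h) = (h - 5)*(h - 4)*(h + 1)*(h^2 - 3*h) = (h - 5)*(h - 4)*(h - 3)*(h + 1)*(h)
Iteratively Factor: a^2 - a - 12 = (a - 4)*(a + 3)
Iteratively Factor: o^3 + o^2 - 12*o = (o - 3)*(o^2 + 4*o) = o*(o - 3)*(o + 4)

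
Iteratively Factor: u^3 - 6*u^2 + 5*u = (u - 5)*(u^2 - u) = u*(u - 5)*(u - 1)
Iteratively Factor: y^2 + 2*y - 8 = (y + 4)*(y - 2)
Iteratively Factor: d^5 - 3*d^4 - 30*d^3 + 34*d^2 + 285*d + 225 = (d - 5)*(d^4 + 2*d^3 - 20*d^2 - 66*d - 45) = (d - 5)^2*(d^3 + 7*d^2 + 15*d + 9) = (d - 5)^2*(d + 1)*(d^2 + 6*d + 9) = (d - 5)^2*(d + 1)*(d + 3)*(d + 3)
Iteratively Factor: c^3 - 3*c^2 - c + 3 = (c - 1)*(c^2 - 2*c - 3) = (c - 3)*(c - 1)*(c + 1)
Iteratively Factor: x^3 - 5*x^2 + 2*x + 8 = (x - 4)*(x^2 - x - 2) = (x - 4)*(x + 1)*(x - 2)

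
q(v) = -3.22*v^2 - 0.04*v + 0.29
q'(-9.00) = 57.92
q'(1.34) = -8.67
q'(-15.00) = 96.56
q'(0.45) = -2.94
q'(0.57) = -3.71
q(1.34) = -5.55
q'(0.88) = -5.71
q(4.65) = -69.52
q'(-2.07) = 13.29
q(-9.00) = -260.17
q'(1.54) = -9.96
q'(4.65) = -29.99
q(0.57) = -0.78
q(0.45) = -0.38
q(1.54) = -7.41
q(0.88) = -2.24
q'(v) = -6.44*v - 0.04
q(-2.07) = -13.42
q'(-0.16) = 0.99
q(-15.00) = -723.61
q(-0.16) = 0.21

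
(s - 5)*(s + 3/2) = s^2 - 7*s/2 - 15/2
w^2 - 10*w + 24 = (w - 6)*(w - 4)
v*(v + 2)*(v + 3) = v^3 + 5*v^2 + 6*v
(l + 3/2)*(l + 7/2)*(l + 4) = l^3 + 9*l^2 + 101*l/4 + 21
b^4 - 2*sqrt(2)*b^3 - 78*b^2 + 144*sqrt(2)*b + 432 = (b - 6*sqrt(2))*(b - 3*sqrt(2))*(b + sqrt(2))*(b + 6*sqrt(2))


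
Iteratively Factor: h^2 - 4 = (h + 2)*(h - 2)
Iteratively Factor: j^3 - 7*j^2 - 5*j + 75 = (j - 5)*(j^2 - 2*j - 15) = (j - 5)*(j + 3)*(j - 5)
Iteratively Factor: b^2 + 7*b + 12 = (b + 3)*(b + 4)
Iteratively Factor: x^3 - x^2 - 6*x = (x)*(x^2 - x - 6) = x*(x + 2)*(x - 3)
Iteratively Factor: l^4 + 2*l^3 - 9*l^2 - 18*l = (l + 2)*(l^3 - 9*l) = (l + 2)*(l + 3)*(l^2 - 3*l) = l*(l + 2)*(l + 3)*(l - 3)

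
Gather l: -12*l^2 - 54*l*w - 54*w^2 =-12*l^2 - 54*l*w - 54*w^2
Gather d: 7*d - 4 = 7*d - 4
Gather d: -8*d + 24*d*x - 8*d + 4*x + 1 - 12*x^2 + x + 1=d*(24*x - 16) - 12*x^2 + 5*x + 2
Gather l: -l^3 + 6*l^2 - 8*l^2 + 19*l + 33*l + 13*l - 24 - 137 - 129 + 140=-l^3 - 2*l^2 + 65*l - 150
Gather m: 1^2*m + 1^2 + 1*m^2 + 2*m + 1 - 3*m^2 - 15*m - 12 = -2*m^2 - 12*m - 10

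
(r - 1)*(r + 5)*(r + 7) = r^3 + 11*r^2 + 23*r - 35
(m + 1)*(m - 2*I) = m^2 + m - 2*I*m - 2*I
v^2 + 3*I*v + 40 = (v - 5*I)*(v + 8*I)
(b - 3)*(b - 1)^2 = b^3 - 5*b^2 + 7*b - 3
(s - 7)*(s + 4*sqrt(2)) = s^2 - 7*s + 4*sqrt(2)*s - 28*sqrt(2)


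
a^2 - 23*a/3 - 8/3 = (a - 8)*(a + 1/3)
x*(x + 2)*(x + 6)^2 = x^4 + 14*x^3 + 60*x^2 + 72*x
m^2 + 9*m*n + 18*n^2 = (m + 3*n)*(m + 6*n)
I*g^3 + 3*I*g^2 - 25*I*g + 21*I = (g - 3)*(g + 7)*(I*g - I)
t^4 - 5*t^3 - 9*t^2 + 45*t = t*(t - 5)*(t - 3)*(t + 3)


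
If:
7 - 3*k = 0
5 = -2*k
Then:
No Solution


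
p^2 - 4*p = p*(p - 4)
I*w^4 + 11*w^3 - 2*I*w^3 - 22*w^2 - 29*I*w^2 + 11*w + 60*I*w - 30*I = (w - 1)*(w - 6*I)*(w - 5*I)*(I*w - I)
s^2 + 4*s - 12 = (s - 2)*(s + 6)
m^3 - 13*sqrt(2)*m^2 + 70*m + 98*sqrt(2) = (m - 7*sqrt(2))^2*(m + sqrt(2))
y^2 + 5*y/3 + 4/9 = (y + 1/3)*(y + 4/3)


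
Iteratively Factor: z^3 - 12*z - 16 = (z + 2)*(z^2 - 2*z - 8) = (z - 4)*(z + 2)*(z + 2)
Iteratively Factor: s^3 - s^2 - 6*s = (s + 2)*(s^2 - 3*s) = (s - 3)*(s + 2)*(s)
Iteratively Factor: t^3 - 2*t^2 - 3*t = (t + 1)*(t^2 - 3*t) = (t - 3)*(t + 1)*(t)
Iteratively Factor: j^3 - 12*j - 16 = (j + 2)*(j^2 - 2*j - 8) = (j + 2)^2*(j - 4)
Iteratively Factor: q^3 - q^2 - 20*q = (q + 4)*(q^2 - 5*q) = (q - 5)*(q + 4)*(q)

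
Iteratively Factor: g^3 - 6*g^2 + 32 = (g - 4)*(g^2 - 2*g - 8) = (g - 4)*(g + 2)*(g - 4)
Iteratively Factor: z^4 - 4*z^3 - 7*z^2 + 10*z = (z - 5)*(z^3 + z^2 - 2*z) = (z - 5)*(z + 2)*(z^2 - z) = (z - 5)*(z - 1)*(z + 2)*(z)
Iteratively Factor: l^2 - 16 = (l + 4)*(l - 4)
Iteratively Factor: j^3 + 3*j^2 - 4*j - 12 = (j + 3)*(j^2 - 4) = (j - 2)*(j + 3)*(j + 2)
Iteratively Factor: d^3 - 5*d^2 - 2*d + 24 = (d - 4)*(d^2 - d - 6) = (d - 4)*(d - 3)*(d + 2)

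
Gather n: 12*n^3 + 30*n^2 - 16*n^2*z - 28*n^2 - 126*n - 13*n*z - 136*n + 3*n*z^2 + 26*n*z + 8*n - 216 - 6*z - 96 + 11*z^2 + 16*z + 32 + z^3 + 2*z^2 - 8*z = 12*n^3 + n^2*(2 - 16*z) + n*(3*z^2 + 13*z - 254) + z^3 + 13*z^2 + 2*z - 280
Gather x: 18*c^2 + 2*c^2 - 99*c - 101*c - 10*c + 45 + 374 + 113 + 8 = 20*c^2 - 210*c + 540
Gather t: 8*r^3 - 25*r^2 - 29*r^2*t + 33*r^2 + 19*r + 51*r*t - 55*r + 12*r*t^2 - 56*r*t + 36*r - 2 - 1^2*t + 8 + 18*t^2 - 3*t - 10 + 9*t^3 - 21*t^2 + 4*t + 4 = 8*r^3 + 8*r^2 + 9*t^3 + t^2*(12*r - 3) + t*(-29*r^2 - 5*r)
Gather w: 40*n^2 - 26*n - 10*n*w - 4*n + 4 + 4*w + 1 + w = 40*n^2 - 30*n + w*(5 - 10*n) + 5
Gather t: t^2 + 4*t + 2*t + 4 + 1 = t^2 + 6*t + 5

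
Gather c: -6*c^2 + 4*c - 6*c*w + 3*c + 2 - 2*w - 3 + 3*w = -6*c^2 + c*(7 - 6*w) + w - 1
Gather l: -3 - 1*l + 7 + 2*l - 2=l + 2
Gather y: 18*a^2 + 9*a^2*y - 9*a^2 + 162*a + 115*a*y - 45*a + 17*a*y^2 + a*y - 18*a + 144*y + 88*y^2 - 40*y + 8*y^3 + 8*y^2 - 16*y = 9*a^2 + 99*a + 8*y^3 + y^2*(17*a + 96) + y*(9*a^2 + 116*a + 88)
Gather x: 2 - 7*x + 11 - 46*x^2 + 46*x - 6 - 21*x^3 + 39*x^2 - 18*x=-21*x^3 - 7*x^2 + 21*x + 7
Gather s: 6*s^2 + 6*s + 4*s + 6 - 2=6*s^2 + 10*s + 4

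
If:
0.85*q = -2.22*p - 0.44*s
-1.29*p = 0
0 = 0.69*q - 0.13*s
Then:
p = 0.00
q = 0.00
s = 0.00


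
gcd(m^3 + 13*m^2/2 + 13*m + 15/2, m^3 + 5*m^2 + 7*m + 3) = m^2 + 4*m + 3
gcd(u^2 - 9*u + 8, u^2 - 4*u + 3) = u - 1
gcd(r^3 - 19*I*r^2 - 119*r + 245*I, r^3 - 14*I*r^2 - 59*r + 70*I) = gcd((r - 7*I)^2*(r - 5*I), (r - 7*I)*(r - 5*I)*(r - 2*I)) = r^2 - 12*I*r - 35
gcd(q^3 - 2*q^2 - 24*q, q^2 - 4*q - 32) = q + 4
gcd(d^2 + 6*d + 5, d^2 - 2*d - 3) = d + 1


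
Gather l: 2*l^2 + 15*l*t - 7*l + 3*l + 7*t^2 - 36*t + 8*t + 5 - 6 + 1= 2*l^2 + l*(15*t - 4) + 7*t^2 - 28*t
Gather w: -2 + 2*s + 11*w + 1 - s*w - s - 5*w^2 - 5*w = s - 5*w^2 + w*(6 - s) - 1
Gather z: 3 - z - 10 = -z - 7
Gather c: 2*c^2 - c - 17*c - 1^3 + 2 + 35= 2*c^2 - 18*c + 36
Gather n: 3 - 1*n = 3 - n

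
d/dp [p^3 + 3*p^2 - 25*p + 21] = 3*p^2 + 6*p - 25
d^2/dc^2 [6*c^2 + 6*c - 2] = 12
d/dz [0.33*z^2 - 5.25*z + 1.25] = 0.66*z - 5.25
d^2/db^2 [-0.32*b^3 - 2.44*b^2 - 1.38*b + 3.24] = -1.92*b - 4.88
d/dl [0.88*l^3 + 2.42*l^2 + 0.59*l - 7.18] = 2.64*l^2 + 4.84*l + 0.59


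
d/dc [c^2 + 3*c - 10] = 2*c + 3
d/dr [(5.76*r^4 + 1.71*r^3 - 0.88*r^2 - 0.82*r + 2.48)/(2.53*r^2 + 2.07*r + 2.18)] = (29.1456*r^5 + 40.0959*r^4 + 57.3066*r^3 + 11.4364*r^2 - 16.3856*r - 6.9212)/(6.4009*r^4 + 10.4742*r^3 + 15.3157*r^2 + 9.0252*r + 4.7524)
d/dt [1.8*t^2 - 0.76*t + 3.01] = 3.6*t - 0.76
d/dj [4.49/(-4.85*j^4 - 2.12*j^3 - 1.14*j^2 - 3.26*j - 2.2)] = (87.106*j^3 + 28.5564*j^2 + 10.2372*j + 14.6374)/(4.85*j^4 + 2.12*j^3 + 1.14*j^2 + 3.26*j + 2.2)^2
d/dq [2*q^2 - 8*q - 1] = 4*q - 8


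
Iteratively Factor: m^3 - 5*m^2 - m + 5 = (m - 1)*(m^2 - 4*m - 5) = (m - 5)*(m - 1)*(m + 1)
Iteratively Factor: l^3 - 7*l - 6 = (l + 1)*(l^2 - l - 6) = (l - 3)*(l + 1)*(l + 2)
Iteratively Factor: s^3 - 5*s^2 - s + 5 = (s + 1)*(s^2 - 6*s + 5) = (s - 5)*(s + 1)*(s - 1)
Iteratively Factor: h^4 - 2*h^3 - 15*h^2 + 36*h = (h + 4)*(h^3 - 6*h^2 + 9*h) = (h - 3)*(h + 4)*(h^2 - 3*h) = h*(h - 3)*(h + 4)*(h - 3)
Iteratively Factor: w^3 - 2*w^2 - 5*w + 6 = (w - 1)*(w^2 - w - 6) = (w - 1)*(w + 2)*(w - 3)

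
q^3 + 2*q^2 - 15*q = q*(q - 3)*(q + 5)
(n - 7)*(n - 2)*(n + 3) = n^3 - 6*n^2 - 13*n + 42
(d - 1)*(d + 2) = d^2 + d - 2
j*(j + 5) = j^2 + 5*j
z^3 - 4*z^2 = z^2*(z - 4)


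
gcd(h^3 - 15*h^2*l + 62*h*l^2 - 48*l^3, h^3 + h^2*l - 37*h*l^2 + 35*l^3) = h - l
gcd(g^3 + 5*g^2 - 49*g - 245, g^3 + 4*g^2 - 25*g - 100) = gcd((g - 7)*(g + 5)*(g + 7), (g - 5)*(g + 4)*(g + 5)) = g + 5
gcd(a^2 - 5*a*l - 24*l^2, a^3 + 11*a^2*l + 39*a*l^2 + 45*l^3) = a + 3*l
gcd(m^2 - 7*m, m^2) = m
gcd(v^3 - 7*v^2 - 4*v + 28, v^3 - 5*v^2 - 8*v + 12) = v + 2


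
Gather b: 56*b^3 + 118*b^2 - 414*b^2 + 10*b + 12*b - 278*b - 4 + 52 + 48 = 56*b^3 - 296*b^2 - 256*b + 96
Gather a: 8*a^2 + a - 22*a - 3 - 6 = 8*a^2 - 21*a - 9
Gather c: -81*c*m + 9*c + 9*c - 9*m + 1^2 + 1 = c*(18 - 81*m) - 9*m + 2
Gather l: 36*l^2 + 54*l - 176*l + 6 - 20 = 36*l^2 - 122*l - 14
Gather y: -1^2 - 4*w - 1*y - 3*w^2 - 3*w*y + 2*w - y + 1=-3*w^2 - 2*w + y*(-3*w - 2)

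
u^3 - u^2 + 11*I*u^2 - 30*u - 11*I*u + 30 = (u - 1)*(u + 5*I)*(u + 6*I)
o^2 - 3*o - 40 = (o - 8)*(o + 5)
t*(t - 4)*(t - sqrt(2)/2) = t^3 - 4*t^2 - sqrt(2)*t^2/2 + 2*sqrt(2)*t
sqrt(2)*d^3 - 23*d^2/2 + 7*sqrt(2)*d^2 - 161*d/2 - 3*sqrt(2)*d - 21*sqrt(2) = (d + 7)*(d - 6*sqrt(2))*(sqrt(2)*d + 1/2)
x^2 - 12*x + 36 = (x - 6)^2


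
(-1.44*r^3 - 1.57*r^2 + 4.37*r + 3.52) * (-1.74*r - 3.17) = 2.5056*r^4 + 7.2966*r^3 - 2.6269*r^2 - 19.9777*r - 11.1584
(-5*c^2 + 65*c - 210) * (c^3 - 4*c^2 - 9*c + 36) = -5*c^5 + 85*c^4 - 425*c^3 + 75*c^2 + 4230*c - 7560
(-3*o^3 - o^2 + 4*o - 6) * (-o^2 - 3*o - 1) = 3*o^5 + 10*o^4 + 2*o^3 - 5*o^2 + 14*o + 6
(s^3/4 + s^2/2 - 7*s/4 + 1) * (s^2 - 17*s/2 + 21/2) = s^5/4 - 13*s^4/8 - 27*s^3/8 + 169*s^2/8 - 215*s/8 + 21/2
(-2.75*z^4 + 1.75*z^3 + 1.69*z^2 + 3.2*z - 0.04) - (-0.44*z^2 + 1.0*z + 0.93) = -2.75*z^4 + 1.75*z^3 + 2.13*z^2 + 2.2*z - 0.97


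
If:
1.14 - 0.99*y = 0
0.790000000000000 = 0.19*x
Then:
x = 4.16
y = 1.15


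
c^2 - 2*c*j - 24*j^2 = (c - 6*j)*(c + 4*j)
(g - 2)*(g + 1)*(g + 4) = g^3 + 3*g^2 - 6*g - 8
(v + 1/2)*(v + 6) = v^2 + 13*v/2 + 3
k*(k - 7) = k^2 - 7*k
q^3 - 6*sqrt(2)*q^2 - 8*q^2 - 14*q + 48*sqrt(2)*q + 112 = (q - 8)*(q - 7*sqrt(2))*(q + sqrt(2))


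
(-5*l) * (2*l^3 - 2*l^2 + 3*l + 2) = -10*l^4 + 10*l^3 - 15*l^2 - 10*l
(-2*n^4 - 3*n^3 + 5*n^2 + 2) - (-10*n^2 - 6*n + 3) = -2*n^4 - 3*n^3 + 15*n^2 + 6*n - 1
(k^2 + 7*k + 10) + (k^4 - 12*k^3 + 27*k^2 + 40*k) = k^4 - 12*k^3 + 28*k^2 + 47*k + 10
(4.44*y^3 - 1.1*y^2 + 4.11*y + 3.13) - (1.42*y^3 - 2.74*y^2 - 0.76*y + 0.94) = 3.02*y^3 + 1.64*y^2 + 4.87*y + 2.19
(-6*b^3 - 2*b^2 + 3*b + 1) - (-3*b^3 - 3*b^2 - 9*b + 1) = -3*b^3 + b^2 + 12*b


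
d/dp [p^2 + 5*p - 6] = 2*p + 5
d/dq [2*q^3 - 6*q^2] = 6*q*(q - 2)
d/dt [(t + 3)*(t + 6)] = 2*t + 9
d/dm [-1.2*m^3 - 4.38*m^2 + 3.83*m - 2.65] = -3.6*m^2 - 8.76*m + 3.83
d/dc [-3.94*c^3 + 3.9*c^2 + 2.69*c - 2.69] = -11.82*c^2 + 7.8*c + 2.69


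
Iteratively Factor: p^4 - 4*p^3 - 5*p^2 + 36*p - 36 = (p + 3)*(p^3 - 7*p^2 + 16*p - 12) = (p - 2)*(p + 3)*(p^2 - 5*p + 6) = (p - 2)^2*(p + 3)*(p - 3)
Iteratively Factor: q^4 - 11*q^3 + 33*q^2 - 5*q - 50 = (q - 2)*(q^3 - 9*q^2 + 15*q + 25) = (q - 5)*(q - 2)*(q^2 - 4*q - 5) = (q - 5)^2*(q - 2)*(q + 1)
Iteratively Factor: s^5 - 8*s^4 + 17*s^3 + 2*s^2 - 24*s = (s - 3)*(s^4 - 5*s^3 + 2*s^2 + 8*s) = (s - 3)*(s - 2)*(s^3 - 3*s^2 - 4*s) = s*(s - 3)*(s - 2)*(s^2 - 3*s - 4) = s*(s - 4)*(s - 3)*(s - 2)*(s + 1)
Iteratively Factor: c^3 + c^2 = (c + 1)*(c^2) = c*(c + 1)*(c)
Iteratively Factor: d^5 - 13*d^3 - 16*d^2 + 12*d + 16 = (d + 2)*(d^4 - 2*d^3 - 9*d^2 + 2*d + 8) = (d + 2)^2*(d^3 - 4*d^2 - d + 4) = (d - 4)*(d + 2)^2*(d^2 - 1) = (d - 4)*(d - 1)*(d + 2)^2*(d + 1)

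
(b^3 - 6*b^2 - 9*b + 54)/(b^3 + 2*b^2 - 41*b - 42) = (b^2 - 9)/(b^2 + 8*b + 7)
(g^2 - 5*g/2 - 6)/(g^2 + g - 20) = (g + 3/2)/(g + 5)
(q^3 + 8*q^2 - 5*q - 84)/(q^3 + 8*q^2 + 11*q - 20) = (q^2 + 4*q - 21)/(q^2 + 4*q - 5)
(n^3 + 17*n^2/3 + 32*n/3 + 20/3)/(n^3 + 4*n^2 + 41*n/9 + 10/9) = 3*(n + 2)/(3*n + 1)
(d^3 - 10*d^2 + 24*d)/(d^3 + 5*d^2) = (d^2 - 10*d + 24)/(d*(d + 5))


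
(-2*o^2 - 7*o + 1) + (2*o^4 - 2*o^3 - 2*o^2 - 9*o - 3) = 2*o^4 - 2*o^3 - 4*o^2 - 16*o - 2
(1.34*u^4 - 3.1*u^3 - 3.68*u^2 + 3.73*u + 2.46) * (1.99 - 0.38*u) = -0.5092*u^5 + 3.8446*u^4 - 4.7706*u^3 - 8.7406*u^2 + 6.4879*u + 4.8954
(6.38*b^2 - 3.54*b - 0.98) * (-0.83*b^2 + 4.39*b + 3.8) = -5.2954*b^4 + 30.9464*b^3 + 9.5168*b^2 - 17.7542*b - 3.724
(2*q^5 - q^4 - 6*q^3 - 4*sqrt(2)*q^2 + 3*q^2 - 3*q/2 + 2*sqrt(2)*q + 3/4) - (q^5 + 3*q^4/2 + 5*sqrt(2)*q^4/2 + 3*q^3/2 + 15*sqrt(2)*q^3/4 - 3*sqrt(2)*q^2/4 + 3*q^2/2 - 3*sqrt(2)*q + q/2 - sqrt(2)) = q^5 - 5*sqrt(2)*q^4/2 - 5*q^4/2 - 15*q^3/2 - 15*sqrt(2)*q^3/4 - 13*sqrt(2)*q^2/4 + 3*q^2/2 - 2*q + 5*sqrt(2)*q + 3/4 + sqrt(2)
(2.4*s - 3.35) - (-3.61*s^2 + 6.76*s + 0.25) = 3.61*s^2 - 4.36*s - 3.6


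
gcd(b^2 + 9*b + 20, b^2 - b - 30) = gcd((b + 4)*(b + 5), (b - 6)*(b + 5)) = b + 5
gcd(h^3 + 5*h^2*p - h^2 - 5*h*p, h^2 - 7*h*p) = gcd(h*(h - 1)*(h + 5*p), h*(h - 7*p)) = h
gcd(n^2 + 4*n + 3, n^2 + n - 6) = n + 3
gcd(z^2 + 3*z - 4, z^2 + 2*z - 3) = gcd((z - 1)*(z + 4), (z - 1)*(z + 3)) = z - 1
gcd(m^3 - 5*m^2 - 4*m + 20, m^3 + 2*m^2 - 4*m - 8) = m^2 - 4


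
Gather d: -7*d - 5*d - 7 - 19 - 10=-12*d - 36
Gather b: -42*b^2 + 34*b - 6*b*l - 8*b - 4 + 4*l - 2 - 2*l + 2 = -42*b^2 + b*(26 - 6*l) + 2*l - 4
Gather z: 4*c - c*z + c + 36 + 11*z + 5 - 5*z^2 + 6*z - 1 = 5*c - 5*z^2 + z*(17 - c) + 40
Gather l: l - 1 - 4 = l - 5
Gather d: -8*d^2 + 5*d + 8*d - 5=-8*d^2 + 13*d - 5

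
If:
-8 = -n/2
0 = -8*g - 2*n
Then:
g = -4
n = 16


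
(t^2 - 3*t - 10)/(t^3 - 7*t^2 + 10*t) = (t + 2)/(t*(t - 2))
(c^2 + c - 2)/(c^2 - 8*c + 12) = (c^2 + c - 2)/(c^2 - 8*c + 12)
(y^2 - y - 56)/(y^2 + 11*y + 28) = (y - 8)/(y + 4)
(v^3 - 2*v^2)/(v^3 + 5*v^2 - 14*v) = v/(v + 7)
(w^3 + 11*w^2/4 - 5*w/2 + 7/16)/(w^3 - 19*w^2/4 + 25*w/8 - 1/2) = (w + 7/2)/(w - 4)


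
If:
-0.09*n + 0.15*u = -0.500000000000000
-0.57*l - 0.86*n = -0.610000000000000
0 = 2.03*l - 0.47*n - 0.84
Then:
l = 0.50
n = 0.38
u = -3.11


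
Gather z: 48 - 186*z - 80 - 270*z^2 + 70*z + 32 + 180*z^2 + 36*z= -90*z^2 - 80*z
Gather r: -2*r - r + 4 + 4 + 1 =9 - 3*r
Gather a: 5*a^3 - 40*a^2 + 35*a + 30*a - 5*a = 5*a^3 - 40*a^2 + 60*a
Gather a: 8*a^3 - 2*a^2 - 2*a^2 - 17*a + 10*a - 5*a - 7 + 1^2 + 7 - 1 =8*a^3 - 4*a^2 - 12*a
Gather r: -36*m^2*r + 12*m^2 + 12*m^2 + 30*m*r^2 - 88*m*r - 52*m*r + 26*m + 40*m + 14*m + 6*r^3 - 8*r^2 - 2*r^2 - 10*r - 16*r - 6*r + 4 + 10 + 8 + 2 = 24*m^2 + 80*m + 6*r^3 + r^2*(30*m - 10) + r*(-36*m^2 - 140*m - 32) + 24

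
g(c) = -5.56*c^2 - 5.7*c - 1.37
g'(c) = -11.12*c - 5.7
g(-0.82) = -0.43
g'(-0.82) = 3.42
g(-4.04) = -69.09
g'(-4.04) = 39.22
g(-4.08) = -70.67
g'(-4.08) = 39.67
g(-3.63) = -53.94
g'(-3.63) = 34.67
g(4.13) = -119.75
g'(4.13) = -51.63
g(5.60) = -207.65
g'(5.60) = -67.97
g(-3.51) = -49.86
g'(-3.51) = 33.33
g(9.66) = -575.27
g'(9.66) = -113.12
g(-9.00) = -400.43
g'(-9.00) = 94.38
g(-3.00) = -34.31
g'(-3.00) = 27.66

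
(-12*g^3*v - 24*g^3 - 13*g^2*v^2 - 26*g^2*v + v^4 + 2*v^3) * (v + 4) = -12*g^3*v^2 - 72*g^3*v - 96*g^3 - 13*g^2*v^3 - 78*g^2*v^2 - 104*g^2*v + v^5 + 6*v^4 + 8*v^3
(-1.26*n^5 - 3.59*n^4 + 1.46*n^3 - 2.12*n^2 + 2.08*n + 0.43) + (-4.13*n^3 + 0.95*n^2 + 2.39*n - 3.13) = -1.26*n^5 - 3.59*n^4 - 2.67*n^3 - 1.17*n^2 + 4.47*n - 2.7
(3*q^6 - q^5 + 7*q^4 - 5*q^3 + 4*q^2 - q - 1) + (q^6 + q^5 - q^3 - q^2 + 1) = 4*q^6 + 7*q^4 - 6*q^3 + 3*q^2 - q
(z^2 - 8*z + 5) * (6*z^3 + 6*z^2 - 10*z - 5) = 6*z^5 - 42*z^4 - 28*z^3 + 105*z^2 - 10*z - 25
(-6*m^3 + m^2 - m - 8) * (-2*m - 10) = 12*m^4 + 58*m^3 - 8*m^2 + 26*m + 80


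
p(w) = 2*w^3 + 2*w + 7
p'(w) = 6*w^2 + 2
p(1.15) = 12.34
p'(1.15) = 9.94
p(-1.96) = -11.98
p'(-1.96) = 25.05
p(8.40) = 1209.21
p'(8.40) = 425.36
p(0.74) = 9.29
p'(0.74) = 5.29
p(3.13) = 74.59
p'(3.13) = 60.78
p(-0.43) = 5.98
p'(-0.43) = 3.11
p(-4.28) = -158.37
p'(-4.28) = 111.91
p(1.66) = 19.47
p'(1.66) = 18.53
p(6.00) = 451.00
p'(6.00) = 218.00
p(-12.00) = -3473.00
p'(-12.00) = 866.00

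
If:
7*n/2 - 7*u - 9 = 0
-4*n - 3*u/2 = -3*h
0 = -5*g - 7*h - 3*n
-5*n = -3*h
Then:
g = 792/35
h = -90/7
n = -54/7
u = -36/7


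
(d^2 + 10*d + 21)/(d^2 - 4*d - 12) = (d^2 + 10*d + 21)/(d^2 - 4*d - 12)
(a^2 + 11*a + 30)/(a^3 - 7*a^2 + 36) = (a^2 + 11*a + 30)/(a^3 - 7*a^2 + 36)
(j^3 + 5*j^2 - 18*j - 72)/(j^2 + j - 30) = (j^2 - j - 12)/(j - 5)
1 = 1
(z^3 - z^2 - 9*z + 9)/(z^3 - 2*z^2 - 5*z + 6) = (z + 3)/(z + 2)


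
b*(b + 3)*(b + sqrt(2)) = b^3 + sqrt(2)*b^2 + 3*b^2 + 3*sqrt(2)*b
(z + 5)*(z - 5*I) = z^2 + 5*z - 5*I*z - 25*I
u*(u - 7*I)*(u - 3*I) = u^3 - 10*I*u^2 - 21*u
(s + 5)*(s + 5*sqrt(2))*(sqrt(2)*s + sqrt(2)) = sqrt(2)*s^3 + 6*sqrt(2)*s^2 + 10*s^2 + 5*sqrt(2)*s + 60*s + 50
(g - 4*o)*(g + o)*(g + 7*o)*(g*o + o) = g^4*o + 4*g^3*o^2 + g^3*o - 25*g^2*o^3 + 4*g^2*o^2 - 28*g*o^4 - 25*g*o^3 - 28*o^4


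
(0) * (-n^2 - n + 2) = 0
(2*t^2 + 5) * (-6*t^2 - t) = -12*t^4 - 2*t^3 - 30*t^2 - 5*t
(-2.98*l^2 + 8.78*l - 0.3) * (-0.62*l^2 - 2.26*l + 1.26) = 1.8476*l^4 + 1.2912*l^3 - 23.4116*l^2 + 11.7408*l - 0.378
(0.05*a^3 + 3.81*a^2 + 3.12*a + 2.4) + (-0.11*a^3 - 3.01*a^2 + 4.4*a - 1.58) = -0.06*a^3 + 0.8*a^2 + 7.52*a + 0.82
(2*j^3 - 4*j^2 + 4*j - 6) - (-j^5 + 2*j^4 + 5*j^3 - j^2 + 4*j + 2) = j^5 - 2*j^4 - 3*j^3 - 3*j^2 - 8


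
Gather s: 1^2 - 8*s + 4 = 5 - 8*s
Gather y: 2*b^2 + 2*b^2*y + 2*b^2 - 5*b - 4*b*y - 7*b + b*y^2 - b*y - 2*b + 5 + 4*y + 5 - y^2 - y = 4*b^2 - 14*b + y^2*(b - 1) + y*(2*b^2 - 5*b + 3) + 10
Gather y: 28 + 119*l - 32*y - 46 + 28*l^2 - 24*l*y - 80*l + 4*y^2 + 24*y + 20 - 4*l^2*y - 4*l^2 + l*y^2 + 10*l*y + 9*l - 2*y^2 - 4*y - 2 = 24*l^2 + 48*l + y^2*(l + 2) + y*(-4*l^2 - 14*l - 12)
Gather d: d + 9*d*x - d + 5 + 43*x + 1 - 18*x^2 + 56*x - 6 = 9*d*x - 18*x^2 + 99*x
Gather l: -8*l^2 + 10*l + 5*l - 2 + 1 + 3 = -8*l^2 + 15*l + 2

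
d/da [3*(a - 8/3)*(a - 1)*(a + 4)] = 9*a^2 + 2*a - 36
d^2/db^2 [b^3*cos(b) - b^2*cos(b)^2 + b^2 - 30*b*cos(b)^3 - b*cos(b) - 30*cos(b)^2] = -b^3*cos(b) - 6*b^2*sin(b) + 2*b^2*cos(2*b) + 4*b*sin(2*b) + 59*b*cos(b)/2 + 135*b*cos(3*b)/2 + 47*sin(b) + 45*sin(3*b) + 59*cos(2*b) + 1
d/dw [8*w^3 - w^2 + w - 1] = 24*w^2 - 2*w + 1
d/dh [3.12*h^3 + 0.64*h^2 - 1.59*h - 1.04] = 9.36*h^2 + 1.28*h - 1.59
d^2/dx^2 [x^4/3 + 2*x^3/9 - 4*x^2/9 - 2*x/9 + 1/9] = 4*x^2 + 4*x/3 - 8/9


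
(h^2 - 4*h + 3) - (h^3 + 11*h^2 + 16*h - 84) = -h^3 - 10*h^2 - 20*h + 87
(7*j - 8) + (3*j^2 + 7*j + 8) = 3*j^2 + 14*j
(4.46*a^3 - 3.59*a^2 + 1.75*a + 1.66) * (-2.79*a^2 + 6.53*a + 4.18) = -12.4434*a^5 + 39.1399*a^4 - 9.6824*a^3 - 8.2101*a^2 + 18.1548*a + 6.9388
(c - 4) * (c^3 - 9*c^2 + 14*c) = c^4 - 13*c^3 + 50*c^2 - 56*c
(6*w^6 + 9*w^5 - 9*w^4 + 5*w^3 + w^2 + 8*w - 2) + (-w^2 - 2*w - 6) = 6*w^6 + 9*w^5 - 9*w^4 + 5*w^3 + 6*w - 8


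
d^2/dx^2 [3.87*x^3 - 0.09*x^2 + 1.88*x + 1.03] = 23.22*x - 0.18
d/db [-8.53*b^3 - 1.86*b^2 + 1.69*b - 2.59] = -25.59*b^2 - 3.72*b + 1.69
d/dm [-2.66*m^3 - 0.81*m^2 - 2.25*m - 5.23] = -7.98*m^2 - 1.62*m - 2.25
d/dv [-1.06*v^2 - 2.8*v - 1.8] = -2.12*v - 2.8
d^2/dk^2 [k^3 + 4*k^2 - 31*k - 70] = 6*k + 8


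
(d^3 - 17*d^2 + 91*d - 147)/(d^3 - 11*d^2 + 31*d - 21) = (d - 7)/(d - 1)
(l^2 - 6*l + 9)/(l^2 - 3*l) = (l - 3)/l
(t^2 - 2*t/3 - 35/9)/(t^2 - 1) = (9*t^2 - 6*t - 35)/(9*(t^2 - 1))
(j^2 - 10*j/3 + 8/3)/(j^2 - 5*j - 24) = (-3*j^2 + 10*j - 8)/(3*(-j^2 + 5*j + 24))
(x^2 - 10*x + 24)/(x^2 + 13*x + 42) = (x^2 - 10*x + 24)/(x^2 + 13*x + 42)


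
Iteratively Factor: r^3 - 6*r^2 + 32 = (r + 2)*(r^2 - 8*r + 16) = (r - 4)*(r + 2)*(r - 4)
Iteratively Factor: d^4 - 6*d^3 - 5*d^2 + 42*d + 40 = (d - 5)*(d^3 - d^2 - 10*d - 8) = (d - 5)*(d + 2)*(d^2 - 3*d - 4) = (d - 5)*(d - 4)*(d + 2)*(d + 1)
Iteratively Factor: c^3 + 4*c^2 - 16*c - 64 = (c + 4)*(c^2 - 16) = (c - 4)*(c + 4)*(c + 4)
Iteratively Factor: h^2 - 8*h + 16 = (h - 4)*(h - 4)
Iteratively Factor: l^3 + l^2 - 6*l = (l + 3)*(l^2 - 2*l) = (l - 2)*(l + 3)*(l)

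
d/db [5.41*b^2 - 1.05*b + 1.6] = 10.82*b - 1.05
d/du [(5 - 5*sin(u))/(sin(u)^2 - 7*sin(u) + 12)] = 5*(sin(u)^2 - 2*sin(u) - 5)*cos(u)/(sin(u)^2 - 7*sin(u) + 12)^2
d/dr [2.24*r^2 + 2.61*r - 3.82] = 4.48*r + 2.61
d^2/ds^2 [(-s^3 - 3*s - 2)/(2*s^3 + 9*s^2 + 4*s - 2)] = 2*(18*s^6 - 12*s^5 - 234*s^4 - 541*s^3 - 582*s^2 - 414*s - 92)/(8*s^9 + 108*s^8 + 534*s^7 + 1137*s^6 + 852*s^5 - 150*s^4 - 344*s^3 + 12*s^2 + 48*s - 8)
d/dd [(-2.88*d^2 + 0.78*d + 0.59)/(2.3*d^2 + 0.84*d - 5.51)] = (-4.2132*d^2 + 29.0236*d - 4.7934)/(5.29*d^4 + 3.864*d^3 - 24.6404*d^2 - 9.2568*d + 30.3601)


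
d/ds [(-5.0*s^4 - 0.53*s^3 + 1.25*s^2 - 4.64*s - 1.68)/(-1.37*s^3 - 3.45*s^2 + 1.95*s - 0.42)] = (6.85*s^6 + 34.5*s^5 - 25.709*s^4 - 6.3806*s^3 - 19.8075*s^2 - 12.642*s + 5.2248)/(1.8769*s^6 + 9.453*s^5 + 6.5595*s^4 - 12.3042*s^3 + 6.7005*s^2 - 1.638*s + 0.1764)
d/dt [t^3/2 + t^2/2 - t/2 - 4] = 3*t^2/2 + t - 1/2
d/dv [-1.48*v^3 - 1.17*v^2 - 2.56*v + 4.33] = -4.44*v^2 - 2.34*v - 2.56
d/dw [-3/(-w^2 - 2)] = -6*w/(w^2 + 2)^2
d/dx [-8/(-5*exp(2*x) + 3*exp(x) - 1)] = (24 - 80*exp(x))*exp(x)/(5*exp(2*x) - 3*exp(x) + 1)^2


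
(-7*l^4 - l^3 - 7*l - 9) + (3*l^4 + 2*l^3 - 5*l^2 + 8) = -4*l^4 + l^3 - 5*l^2 - 7*l - 1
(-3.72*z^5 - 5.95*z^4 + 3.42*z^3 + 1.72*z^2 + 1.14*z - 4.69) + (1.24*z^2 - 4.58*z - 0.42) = -3.72*z^5 - 5.95*z^4 + 3.42*z^3 + 2.96*z^2 - 3.44*z - 5.11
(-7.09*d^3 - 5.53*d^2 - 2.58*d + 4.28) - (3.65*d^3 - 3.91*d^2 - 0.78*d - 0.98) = -10.74*d^3 - 1.62*d^2 - 1.8*d + 5.26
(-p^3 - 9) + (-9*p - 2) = -p^3 - 9*p - 11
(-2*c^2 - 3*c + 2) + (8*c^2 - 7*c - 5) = 6*c^2 - 10*c - 3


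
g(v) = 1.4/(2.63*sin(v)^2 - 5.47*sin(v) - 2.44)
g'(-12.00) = 0.15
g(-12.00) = -0.30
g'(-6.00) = 0.38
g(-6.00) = -0.37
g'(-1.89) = -0.18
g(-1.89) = 0.27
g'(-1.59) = -0.01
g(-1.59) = 0.25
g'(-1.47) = 0.05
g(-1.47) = 0.25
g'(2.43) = -0.09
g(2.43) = -0.29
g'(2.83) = -0.34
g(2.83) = -0.36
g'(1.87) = -0.01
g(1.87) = -0.27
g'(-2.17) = -0.52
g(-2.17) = 0.36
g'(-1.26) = 0.17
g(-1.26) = 0.27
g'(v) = 1.4*(-5.26*sin(v)*cos(v) + 5.47*cos(v))/(2.63*sin(v)^2 - 5.47*sin(v) - 2.44)^2 = (7.658 - 7.364*sin(v))*cos(v)/(-2.63*sin(v)^2 + 5.47*sin(v) + 2.44)^2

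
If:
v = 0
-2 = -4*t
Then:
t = 1/2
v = 0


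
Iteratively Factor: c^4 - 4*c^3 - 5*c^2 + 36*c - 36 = (c - 3)*(c^3 - c^2 - 8*c + 12) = (c - 3)*(c - 2)*(c^2 + c - 6) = (c - 3)*(c - 2)^2*(c + 3)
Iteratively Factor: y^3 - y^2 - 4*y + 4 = (y - 1)*(y^2 - 4) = (y - 1)*(y + 2)*(y - 2)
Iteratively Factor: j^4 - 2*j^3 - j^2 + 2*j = (j - 1)*(j^3 - j^2 - 2*j) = j*(j - 1)*(j^2 - j - 2) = j*(j - 1)*(j + 1)*(j - 2)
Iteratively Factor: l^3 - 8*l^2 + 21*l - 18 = (l - 3)*(l^2 - 5*l + 6) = (l - 3)*(l - 2)*(l - 3)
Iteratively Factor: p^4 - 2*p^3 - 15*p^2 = (p)*(p^3 - 2*p^2 - 15*p) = p^2*(p^2 - 2*p - 15) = p^2*(p + 3)*(p - 5)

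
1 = 1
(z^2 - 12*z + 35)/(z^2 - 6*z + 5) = (z - 7)/(z - 1)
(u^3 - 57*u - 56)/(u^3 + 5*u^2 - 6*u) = (u^3 - 57*u - 56)/(u*(u^2 + 5*u - 6))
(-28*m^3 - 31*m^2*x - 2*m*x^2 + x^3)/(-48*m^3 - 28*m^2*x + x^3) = (-7*m^2 - 6*m*x + x^2)/(-12*m^2 - 4*m*x + x^2)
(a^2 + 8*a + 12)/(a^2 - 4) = (a + 6)/(a - 2)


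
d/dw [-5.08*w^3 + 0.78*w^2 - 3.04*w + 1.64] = -15.24*w^2 + 1.56*w - 3.04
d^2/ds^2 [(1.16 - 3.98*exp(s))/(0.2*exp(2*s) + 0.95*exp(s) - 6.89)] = (-0.1592*exp(4*s) + 0.941800000000001*exp(3*s) - 32.24544*exp(2*s) - 18.61027*exp(s) - 181.346178)*exp(s)/(0.008*exp(6*s) + 0.114*exp(5*s) - 0.2853*exp(4*s) - 6.997225*exp(3*s) + 9.828585*exp(2*s) + 135.295485*exp(s) - 327.082769)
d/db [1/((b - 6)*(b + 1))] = (5 - 2*b)/(b^4 - 10*b^3 + 13*b^2 + 60*b + 36)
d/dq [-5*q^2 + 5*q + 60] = 5 - 10*q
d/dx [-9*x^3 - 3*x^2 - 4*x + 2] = -27*x^2 - 6*x - 4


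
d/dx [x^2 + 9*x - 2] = 2*x + 9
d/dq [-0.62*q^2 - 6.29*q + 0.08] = -1.24*q - 6.29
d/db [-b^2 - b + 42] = -2*b - 1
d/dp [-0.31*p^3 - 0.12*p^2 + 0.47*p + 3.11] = -0.93*p^2 - 0.24*p + 0.47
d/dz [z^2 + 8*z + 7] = 2*z + 8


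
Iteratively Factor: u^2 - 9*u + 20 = (u - 4)*(u - 5)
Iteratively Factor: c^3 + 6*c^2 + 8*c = (c + 2)*(c^2 + 4*c) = (c + 2)*(c + 4)*(c)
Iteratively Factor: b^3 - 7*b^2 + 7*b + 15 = (b + 1)*(b^2 - 8*b + 15) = (b - 3)*(b + 1)*(b - 5)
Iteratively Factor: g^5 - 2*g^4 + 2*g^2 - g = (g)*(g^4 - 2*g^3 + 2*g - 1) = g*(g - 1)*(g^3 - g^2 - g + 1) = g*(g - 1)*(g + 1)*(g^2 - 2*g + 1) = g*(g - 1)^2*(g + 1)*(g - 1)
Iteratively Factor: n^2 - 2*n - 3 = (n + 1)*(n - 3)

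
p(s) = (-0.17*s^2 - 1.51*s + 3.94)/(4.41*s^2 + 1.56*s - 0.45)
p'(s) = (-8.82*s - 1.56)*(-0.17*s^2 - 1.51*s + 3.94)/(4.41*s^2 + 1.56*s - 0.45)^2 + (-0.34*s - 1.51)/(4.41*s^2 + 1.56*s - 0.45) = (6.3939*s^2 - 34.5978*s - 5.4669)/(19.4481*s^4 + 13.7592*s^3 - 1.5354*s^2 - 1.404*s + 0.2025)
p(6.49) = -0.07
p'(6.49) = 0.00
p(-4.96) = 0.07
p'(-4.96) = 0.03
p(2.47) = -0.03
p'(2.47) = -0.06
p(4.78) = -0.07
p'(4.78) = -0.00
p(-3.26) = 0.17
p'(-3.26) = 0.10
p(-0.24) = -7.53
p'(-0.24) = 9.85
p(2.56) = -0.03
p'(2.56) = -0.05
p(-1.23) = 1.29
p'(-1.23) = 2.53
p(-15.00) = -0.01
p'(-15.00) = 0.00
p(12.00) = -0.06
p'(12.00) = 0.00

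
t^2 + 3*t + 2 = (t + 1)*(t + 2)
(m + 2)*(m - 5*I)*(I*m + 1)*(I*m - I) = -m^4 - m^3 + 6*I*m^3 + 7*m^2 + 6*I*m^2 + 5*m - 12*I*m - 10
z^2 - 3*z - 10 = (z - 5)*(z + 2)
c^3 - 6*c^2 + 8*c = c*(c - 4)*(c - 2)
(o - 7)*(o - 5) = o^2 - 12*o + 35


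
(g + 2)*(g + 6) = g^2 + 8*g + 12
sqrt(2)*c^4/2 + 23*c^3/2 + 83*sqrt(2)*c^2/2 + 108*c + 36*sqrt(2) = (c/2 + sqrt(2))*(c + 3*sqrt(2))*(c + 6*sqrt(2))*(sqrt(2)*c + 1)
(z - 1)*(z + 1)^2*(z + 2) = z^4 + 3*z^3 + z^2 - 3*z - 2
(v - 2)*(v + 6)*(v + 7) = v^3 + 11*v^2 + 16*v - 84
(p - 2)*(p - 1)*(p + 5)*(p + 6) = p^4 + 8*p^3 - p^2 - 68*p + 60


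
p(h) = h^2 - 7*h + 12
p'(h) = 2*h - 7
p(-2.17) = 31.90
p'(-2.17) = -11.34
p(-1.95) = 29.45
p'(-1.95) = -10.90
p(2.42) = 0.92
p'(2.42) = -2.16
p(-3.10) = 43.31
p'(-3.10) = -13.20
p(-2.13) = 31.45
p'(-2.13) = -11.26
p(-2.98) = 41.74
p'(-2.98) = -12.96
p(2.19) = 1.47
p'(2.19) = -2.62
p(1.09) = 5.56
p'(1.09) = -4.82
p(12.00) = 72.00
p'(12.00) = 17.00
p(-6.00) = 90.00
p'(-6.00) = -19.00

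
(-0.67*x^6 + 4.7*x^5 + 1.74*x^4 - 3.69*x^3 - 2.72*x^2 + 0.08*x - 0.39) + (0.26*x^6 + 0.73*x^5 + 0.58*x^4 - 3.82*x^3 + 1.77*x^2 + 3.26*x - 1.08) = -0.41*x^6 + 5.43*x^5 + 2.32*x^4 - 7.51*x^3 - 0.95*x^2 + 3.34*x - 1.47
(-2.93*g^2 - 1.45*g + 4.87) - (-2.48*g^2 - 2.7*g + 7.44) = -0.45*g^2 + 1.25*g - 2.57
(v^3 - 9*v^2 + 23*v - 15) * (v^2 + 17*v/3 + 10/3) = v^5 - 10*v^4/3 - 74*v^3/3 + 256*v^2/3 - 25*v/3 - 50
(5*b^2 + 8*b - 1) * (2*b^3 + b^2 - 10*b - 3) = 10*b^5 + 21*b^4 - 44*b^3 - 96*b^2 - 14*b + 3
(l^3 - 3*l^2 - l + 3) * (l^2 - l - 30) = l^5 - 4*l^4 - 28*l^3 + 94*l^2 + 27*l - 90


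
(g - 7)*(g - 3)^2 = g^3 - 13*g^2 + 51*g - 63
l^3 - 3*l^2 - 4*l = l*(l - 4)*(l + 1)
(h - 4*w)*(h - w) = h^2 - 5*h*w + 4*w^2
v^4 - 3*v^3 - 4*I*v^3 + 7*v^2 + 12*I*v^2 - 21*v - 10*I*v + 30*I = (v - 3)*(v - 5*I)*(v - I)*(v + 2*I)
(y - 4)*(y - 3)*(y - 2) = y^3 - 9*y^2 + 26*y - 24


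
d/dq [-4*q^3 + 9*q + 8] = 9 - 12*q^2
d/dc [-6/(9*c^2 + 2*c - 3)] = 12*(9*c + 1)/(9*c^2 + 2*c - 3)^2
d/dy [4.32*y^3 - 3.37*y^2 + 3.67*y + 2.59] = 12.96*y^2 - 6.74*y + 3.67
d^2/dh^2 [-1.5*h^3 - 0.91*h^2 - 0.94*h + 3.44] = -9.0*h - 1.82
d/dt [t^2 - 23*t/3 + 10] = 2*t - 23/3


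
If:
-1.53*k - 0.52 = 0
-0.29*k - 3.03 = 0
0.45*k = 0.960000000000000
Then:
No Solution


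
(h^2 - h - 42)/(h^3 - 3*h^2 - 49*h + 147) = (h + 6)/(h^2 + 4*h - 21)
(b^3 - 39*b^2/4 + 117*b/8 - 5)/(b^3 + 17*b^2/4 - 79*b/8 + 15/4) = (b - 8)/(b + 6)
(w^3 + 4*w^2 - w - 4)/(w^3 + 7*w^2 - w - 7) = (w + 4)/(w + 7)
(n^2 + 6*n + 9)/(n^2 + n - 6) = (n + 3)/(n - 2)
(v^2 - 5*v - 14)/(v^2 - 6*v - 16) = (v - 7)/(v - 8)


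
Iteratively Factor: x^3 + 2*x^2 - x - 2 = (x + 1)*(x^2 + x - 2) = (x - 1)*(x + 1)*(x + 2)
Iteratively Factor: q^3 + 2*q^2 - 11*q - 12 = (q - 3)*(q^2 + 5*q + 4) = (q - 3)*(q + 4)*(q + 1)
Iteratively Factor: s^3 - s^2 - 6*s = (s)*(s^2 - s - 6) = s*(s + 2)*(s - 3)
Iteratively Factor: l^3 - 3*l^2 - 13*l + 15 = (l - 1)*(l^2 - 2*l - 15) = (l - 5)*(l - 1)*(l + 3)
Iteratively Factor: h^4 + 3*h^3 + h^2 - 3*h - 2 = (h + 1)*(h^3 + 2*h^2 - h - 2) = (h + 1)*(h + 2)*(h^2 - 1) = (h - 1)*(h + 1)*(h + 2)*(h + 1)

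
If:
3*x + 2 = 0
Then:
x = -2/3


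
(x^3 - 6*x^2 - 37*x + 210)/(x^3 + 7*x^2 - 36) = (x^2 - 12*x + 35)/(x^2 + x - 6)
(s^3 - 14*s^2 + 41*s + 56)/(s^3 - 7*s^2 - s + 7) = (s - 8)/(s - 1)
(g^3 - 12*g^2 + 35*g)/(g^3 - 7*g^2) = (g - 5)/g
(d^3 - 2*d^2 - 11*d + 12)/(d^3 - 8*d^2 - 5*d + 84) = (d - 1)/(d - 7)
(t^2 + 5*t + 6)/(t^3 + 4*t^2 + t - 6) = 1/(t - 1)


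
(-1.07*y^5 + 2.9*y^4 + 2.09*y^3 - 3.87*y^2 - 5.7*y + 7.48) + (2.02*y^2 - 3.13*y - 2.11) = -1.07*y^5 + 2.9*y^4 + 2.09*y^3 - 1.85*y^2 - 8.83*y + 5.37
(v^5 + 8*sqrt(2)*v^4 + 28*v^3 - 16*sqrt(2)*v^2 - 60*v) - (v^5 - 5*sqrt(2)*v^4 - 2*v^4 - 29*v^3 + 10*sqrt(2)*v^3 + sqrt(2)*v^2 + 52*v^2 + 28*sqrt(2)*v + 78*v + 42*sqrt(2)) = 2*v^4 + 13*sqrt(2)*v^4 - 10*sqrt(2)*v^3 + 57*v^3 - 52*v^2 - 17*sqrt(2)*v^2 - 138*v - 28*sqrt(2)*v - 42*sqrt(2)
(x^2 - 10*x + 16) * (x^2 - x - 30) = x^4 - 11*x^3 - 4*x^2 + 284*x - 480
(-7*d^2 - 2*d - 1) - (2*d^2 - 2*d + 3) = -9*d^2 - 4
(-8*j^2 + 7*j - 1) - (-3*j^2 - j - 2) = -5*j^2 + 8*j + 1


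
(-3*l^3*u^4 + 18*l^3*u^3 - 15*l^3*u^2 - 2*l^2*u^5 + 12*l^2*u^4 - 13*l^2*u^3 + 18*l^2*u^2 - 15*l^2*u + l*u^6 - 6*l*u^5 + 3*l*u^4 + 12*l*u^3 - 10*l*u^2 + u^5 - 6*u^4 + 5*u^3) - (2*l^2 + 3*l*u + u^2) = -3*l^3*u^4 + 18*l^3*u^3 - 15*l^3*u^2 - 2*l^2*u^5 + 12*l^2*u^4 - 13*l^2*u^3 + 18*l^2*u^2 - 15*l^2*u - 2*l^2 + l*u^6 - 6*l*u^5 + 3*l*u^4 + 12*l*u^3 - 10*l*u^2 - 3*l*u + u^5 - 6*u^4 + 5*u^3 - u^2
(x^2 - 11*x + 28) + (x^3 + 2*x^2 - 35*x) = x^3 + 3*x^2 - 46*x + 28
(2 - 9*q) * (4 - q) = 9*q^2 - 38*q + 8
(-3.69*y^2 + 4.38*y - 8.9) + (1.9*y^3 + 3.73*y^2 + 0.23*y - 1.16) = 1.9*y^3 + 0.04*y^2 + 4.61*y - 10.06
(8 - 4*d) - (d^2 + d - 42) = -d^2 - 5*d + 50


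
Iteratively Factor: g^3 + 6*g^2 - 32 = (g - 2)*(g^2 + 8*g + 16) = (g - 2)*(g + 4)*(g + 4)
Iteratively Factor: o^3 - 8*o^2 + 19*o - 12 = (o - 1)*(o^2 - 7*o + 12) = (o - 3)*(o - 1)*(o - 4)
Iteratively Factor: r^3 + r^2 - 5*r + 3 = (r - 1)*(r^2 + 2*r - 3) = (r - 1)*(r + 3)*(r - 1)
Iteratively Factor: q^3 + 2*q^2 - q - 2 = (q + 2)*(q^2 - 1) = (q + 1)*(q + 2)*(q - 1)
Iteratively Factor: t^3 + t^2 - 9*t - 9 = (t - 3)*(t^2 + 4*t + 3) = (t - 3)*(t + 3)*(t + 1)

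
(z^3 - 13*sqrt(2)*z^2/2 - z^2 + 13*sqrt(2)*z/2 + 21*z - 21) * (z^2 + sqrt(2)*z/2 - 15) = z^5 - 6*sqrt(2)*z^4 - z^4 - z^3/2 + 6*sqrt(2)*z^3 + z^2/2 + 108*sqrt(2)*z^2 - 315*z - 108*sqrt(2)*z + 315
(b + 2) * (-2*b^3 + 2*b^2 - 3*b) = -2*b^4 - 2*b^3 + b^2 - 6*b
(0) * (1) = 0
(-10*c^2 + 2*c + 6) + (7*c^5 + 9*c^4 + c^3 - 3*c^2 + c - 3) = 7*c^5 + 9*c^4 + c^3 - 13*c^2 + 3*c + 3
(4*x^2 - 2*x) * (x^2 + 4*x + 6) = 4*x^4 + 14*x^3 + 16*x^2 - 12*x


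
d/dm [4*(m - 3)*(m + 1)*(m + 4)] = 12*m^2 + 16*m - 44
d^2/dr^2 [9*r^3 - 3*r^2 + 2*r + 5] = 54*r - 6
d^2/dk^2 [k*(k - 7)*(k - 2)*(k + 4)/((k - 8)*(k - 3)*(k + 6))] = 8*(5*k^6 - 66*k^5 + 960*k^4 - 7564*k^3 + 29808*k^2 - 47520*k - 29376)/(k^9 - 15*k^8 - 51*k^7 + 1567*k^6 - 2178*k^5 - 51948*k^4 + 169560*k^3 + 451008*k^2 - 2612736*k + 2985984)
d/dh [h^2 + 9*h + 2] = 2*h + 9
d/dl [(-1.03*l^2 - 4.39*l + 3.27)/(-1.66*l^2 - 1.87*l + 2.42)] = (-5.3613*l^2 + 5.8712*l - 4.5089)/(2.7556*l^4 + 6.2084*l^3 - 4.5375*l^2 - 9.0508*l + 5.8564)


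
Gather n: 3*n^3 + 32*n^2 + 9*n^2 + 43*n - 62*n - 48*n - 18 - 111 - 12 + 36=3*n^3 + 41*n^2 - 67*n - 105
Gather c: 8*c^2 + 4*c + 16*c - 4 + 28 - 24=8*c^2 + 20*c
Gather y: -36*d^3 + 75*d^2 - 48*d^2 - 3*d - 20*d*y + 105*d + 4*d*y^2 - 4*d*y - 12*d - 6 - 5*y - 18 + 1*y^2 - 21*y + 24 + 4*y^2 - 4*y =-36*d^3 + 27*d^2 + 90*d + y^2*(4*d + 5) + y*(-24*d - 30)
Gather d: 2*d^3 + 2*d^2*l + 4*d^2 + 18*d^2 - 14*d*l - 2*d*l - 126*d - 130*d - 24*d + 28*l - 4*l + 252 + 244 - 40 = 2*d^3 + d^2*(2*l + 22) + d*(-16*l - 280) + 24*l + 456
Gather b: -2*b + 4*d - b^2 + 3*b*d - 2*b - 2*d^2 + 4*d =-b^2 + b*(3*d - 4) - 2*d^2 + 8*d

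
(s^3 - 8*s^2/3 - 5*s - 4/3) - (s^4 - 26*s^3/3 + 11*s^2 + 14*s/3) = -s^4 + 29*s^3/3 - 41*s^2/3 - 29*s/3 - 4/3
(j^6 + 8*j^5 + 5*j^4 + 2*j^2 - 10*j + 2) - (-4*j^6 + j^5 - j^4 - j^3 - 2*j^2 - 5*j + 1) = 5*j^6 + 7*j^5 + 6*j^4 + j^3 + 4*j^2 - 5*j + 1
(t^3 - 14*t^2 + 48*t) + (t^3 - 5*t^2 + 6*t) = 2*t^3 - 19*t^2 + 54*t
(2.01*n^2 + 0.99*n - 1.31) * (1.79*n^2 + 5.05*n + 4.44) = 3.5979*n^4 + 11.9226*n^3 + 11.579*n^2 - 2.2199*n - 5.8164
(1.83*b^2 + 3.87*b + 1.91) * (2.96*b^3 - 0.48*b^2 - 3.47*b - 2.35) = 5.4168*b^5 + 10.5768*b^4 - 2.5541*b^3 - 18.6462*b^2 - 15.7222*b - 4.4885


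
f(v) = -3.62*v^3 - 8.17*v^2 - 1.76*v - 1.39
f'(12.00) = -1761.68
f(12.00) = -7454.35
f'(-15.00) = -2200.16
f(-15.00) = 10404.26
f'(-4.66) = -161.45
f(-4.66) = 195.72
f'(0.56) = -14.32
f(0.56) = -5.57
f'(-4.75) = -169.17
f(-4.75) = 210.60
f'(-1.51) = -1.85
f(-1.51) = -4.90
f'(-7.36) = -469.78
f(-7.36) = 1012.25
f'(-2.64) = -34.31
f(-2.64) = 12.92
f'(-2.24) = -19.65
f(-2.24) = 2.25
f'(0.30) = -7.64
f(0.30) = -2.75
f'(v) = -10.86*v^2 - 16.34*v - 1.76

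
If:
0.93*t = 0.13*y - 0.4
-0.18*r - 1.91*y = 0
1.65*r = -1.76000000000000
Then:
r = -1.07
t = -0.42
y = 0.10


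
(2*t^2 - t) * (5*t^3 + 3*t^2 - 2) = 10*t^5 + t^4 - 3*t^3 - 4*t^2 + 2*t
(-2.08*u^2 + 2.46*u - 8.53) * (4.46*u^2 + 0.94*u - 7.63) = -9.2768*u^4 + 9.0164*u^3 - 19.861*u^2 - 26.788*u + 65.0839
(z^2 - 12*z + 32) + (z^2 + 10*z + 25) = 2*z^2 - 2*z + 57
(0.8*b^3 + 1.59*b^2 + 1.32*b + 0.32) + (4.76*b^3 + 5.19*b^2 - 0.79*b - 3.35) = 5.56*b^3 + 6.78*b^2 + 0.53*b - 3.03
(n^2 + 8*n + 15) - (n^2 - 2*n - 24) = 10*n + 39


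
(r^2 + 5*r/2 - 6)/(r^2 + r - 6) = (r^2 + 5*r/2 - 6)/(r^2 + r - 6)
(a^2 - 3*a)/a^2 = (a - 3)/a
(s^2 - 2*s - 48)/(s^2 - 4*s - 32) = (s + 6)/(s + 4)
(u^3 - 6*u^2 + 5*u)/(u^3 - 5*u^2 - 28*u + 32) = u*(u - 5)/(u^2 - 4*u - 32)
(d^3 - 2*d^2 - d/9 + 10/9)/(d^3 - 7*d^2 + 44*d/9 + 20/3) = (d - 1)/(d - 6)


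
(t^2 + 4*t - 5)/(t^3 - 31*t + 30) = (t + 5)/(t^2 + t - 30)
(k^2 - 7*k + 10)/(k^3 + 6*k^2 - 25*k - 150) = (k - 2)/(k^2 + 11*k + 30)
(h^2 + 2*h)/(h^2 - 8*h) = (h + 2)/(h - 8)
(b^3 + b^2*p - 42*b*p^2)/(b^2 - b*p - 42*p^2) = b*(-b^2 - b*p + 42*p^2)/(-b^2 + b*p + 42*p^2)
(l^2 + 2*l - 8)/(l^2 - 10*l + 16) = (l + 4)/(l - 8)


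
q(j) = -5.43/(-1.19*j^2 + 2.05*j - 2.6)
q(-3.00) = 0.28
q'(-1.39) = 0.48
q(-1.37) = 0.71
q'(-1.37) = 0.49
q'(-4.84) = 0.05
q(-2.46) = 0.37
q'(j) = -5.43*(2.38*j - 2.05)/(-1.19*j^2 + 2.05*j - 2.6)^2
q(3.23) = 0.65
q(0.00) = 2.09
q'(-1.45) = 0.46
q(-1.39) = 0.70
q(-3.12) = 0.26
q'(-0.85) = 0.82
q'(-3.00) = 0.13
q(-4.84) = 0.13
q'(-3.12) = 0.12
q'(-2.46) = 0.19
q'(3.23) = -0.43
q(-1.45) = 0.67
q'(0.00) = 1.65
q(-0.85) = 1.04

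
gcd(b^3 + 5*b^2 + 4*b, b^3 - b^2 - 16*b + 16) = b + 4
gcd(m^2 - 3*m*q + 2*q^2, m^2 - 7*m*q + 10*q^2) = -m + 2*q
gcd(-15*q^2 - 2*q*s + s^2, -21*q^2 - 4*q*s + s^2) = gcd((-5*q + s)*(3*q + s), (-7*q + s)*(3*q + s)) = 3*q + s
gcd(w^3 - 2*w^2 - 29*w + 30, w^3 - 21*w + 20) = w^2 + 4*w - 5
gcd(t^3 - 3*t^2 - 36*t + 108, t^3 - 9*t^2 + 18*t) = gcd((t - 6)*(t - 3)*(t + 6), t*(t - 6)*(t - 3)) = t^2 - 9*t + 18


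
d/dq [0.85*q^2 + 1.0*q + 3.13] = 1.7*q + 1.0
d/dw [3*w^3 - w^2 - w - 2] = 9*w^2 - 2*w - 1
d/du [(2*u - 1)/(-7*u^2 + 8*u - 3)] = 2*(7*u^2 - 7*u + 1)/(49*u^4 - 112*u^3 + 106*u^2 - 48*u + 9)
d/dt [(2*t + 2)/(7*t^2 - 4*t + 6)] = 2*(-7*t^2 - 14*t + 10)/(49*t^4 - 56*t^3 + 100*t^2 - 48*t + 36)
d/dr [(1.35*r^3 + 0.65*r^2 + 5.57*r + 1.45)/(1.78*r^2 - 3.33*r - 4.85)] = (2.403*r^4 - 8.991*r^3 - 31.7216*r^2 - 11.467*r - 22.186)/(3.1684*r^4 - 11.8548*r^3 - 6.1771*r^2 + 32.301*r + 23.5225)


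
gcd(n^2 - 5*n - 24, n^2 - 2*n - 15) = n + 3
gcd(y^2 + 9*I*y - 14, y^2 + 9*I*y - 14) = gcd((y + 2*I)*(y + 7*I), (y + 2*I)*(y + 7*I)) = y^2 + 9*I*y - 14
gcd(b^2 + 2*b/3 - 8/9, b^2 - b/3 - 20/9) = b + 4/3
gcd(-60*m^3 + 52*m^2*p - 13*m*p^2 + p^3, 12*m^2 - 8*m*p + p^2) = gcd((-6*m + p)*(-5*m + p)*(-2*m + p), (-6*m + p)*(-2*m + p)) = 12*m^2 - 8*m*p + p^2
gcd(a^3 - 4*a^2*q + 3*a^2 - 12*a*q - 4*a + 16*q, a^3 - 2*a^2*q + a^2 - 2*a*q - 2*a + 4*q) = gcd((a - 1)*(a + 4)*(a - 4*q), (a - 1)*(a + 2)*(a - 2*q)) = a - 1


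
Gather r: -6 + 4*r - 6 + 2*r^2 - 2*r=2*r^2 + 2*r - 12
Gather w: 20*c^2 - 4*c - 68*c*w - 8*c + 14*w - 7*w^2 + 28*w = 20*c^2 - 12*c - 7*w^2 + w*(42 - 68*c)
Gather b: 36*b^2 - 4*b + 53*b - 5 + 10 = 36*b^2 + 49*b + 5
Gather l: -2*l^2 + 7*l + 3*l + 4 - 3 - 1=-2*l^2 + 10*l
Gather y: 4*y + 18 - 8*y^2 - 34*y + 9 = -8*y^2 - 30*y + 27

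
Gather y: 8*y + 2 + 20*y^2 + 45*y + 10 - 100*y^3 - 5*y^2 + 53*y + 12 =-100*y^3 + 15*y^2 + 106*y + 24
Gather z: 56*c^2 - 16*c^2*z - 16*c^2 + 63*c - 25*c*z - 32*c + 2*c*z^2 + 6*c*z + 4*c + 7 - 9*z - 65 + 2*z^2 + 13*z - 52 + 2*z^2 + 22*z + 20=40*c^2 + 35*c + z^2*(2*c + 4) + z*(-16*c^2 - 19*c + 26) - 90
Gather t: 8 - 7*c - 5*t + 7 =-7*c - 5*t + 15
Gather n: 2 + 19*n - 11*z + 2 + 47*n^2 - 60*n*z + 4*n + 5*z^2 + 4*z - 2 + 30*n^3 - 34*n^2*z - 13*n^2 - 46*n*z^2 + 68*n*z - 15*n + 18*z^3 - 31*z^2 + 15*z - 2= 30*n^3 + n^2*(34 - 34*z) + n*(-46*z^2 + 8*z + 8) + 18*z^3 - 26*z^2 + 8*z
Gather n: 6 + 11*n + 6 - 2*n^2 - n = -2*n^2 + 10*n + 12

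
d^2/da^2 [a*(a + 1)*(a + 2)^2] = 12*a^2 + 30*a + 16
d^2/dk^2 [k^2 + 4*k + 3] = 2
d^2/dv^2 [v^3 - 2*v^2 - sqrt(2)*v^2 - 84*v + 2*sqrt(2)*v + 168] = 6*v - 4 - 2*sqrt(2)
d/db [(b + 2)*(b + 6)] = 2*b + 8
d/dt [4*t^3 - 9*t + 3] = 12*t^2 - 9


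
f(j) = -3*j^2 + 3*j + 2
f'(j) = 3 - 6*j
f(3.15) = -18.32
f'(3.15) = -15.90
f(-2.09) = -17.37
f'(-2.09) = 15.54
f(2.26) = -6.54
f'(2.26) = -10.56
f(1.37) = 0.48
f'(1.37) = -5.22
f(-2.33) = -21.28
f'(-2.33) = 16.98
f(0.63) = 2.70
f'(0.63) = -0.78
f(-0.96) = -3.64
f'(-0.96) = 8.76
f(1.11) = 1.63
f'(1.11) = -3.66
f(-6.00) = -124.00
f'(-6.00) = 39.00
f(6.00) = -88.00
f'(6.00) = -33.00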